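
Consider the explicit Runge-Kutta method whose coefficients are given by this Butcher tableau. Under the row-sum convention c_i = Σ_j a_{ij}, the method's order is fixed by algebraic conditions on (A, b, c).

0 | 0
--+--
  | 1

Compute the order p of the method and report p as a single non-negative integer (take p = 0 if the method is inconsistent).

1

b = (1)
c = (0)
Σ b_i: 1·1 = 1 ✓; 1 stage ⇒ order 1.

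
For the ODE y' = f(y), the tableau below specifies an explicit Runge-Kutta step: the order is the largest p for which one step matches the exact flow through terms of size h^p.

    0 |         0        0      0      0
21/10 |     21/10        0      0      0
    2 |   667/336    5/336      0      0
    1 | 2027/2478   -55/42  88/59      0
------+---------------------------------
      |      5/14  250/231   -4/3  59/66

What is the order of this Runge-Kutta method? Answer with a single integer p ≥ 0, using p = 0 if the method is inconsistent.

b = (5/14, 250/231, -4/3, 59/66)
c = (0, 21/10, 2, 1)
Ac = (0, 0, 1/32, 55/236)
Σ b_i: 5/14·1 + 250/231·1 + (-4/3)·1 + 59/66·1 = 1 ✓
b·c: 250/231·21/10 + (-4/3)·2 + 59/66·1 = 1/2 ✓
b·c²: 250/231·441/100 + (-4/3)·4 + 59/66·1 = 1/3 ✓
b·Ac: (-4/3)·1/32 + 59/66·55/236 = 1/6 ✓
b·c³: 250/231·9261/1000 + (-4/3)·8 + 59/66·1 = 1/4 ✓
b·(c∘Ac): (-4/3)·1/16 + 59/66·55/236 = 1/8 ✓
b·Ac²: (-4/3)·21/320 + 59/66·451/2360 = 1/12 ✓
b·A²c: 59/66·11/236 = 1/24 ✓; 4 stages ⇒ order 4.

4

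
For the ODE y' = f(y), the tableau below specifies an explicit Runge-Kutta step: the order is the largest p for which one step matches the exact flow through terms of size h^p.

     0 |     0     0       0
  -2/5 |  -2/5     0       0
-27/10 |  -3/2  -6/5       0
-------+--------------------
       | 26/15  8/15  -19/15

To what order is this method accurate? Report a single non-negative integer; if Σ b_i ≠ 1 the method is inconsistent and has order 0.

b = (26/15, 8/15, -19/15)
c = (0, -2/5, -27/10)
Ac = (0, 0, 12/25)
Σ b_i: 26/15·1 + 8/15·1 + (-19/15)·1 = 1 ✓
b·c: 8/15·(-2/5) + (-19/15)·(-27/10) = 481/150 ≠ 1/2 ⇒ order 1.

1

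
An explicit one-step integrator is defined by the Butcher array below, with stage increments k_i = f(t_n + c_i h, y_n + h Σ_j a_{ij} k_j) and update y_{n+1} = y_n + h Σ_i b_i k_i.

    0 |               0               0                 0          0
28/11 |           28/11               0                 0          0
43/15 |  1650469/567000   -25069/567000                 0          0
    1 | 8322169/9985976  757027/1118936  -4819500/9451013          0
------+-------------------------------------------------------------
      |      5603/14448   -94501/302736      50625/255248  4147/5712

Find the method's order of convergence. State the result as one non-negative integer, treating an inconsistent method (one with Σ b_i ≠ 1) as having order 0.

b = (5603/14448, -94501/302736, 50625/255248, 4147/5712)
c = (0, 28/11, 43/15, 1)
Ac = (0, 0, -2279/20250, 2159/8294)
Σ b_i: 5603/14448·1 + (-94501/302736)·1 + 50625/255248·1 + 4147/5712·1 = 1 ✓
b·c: (-94501/302736)·28/11 + 50625/255248·43/15 + 4147/5712·1 = 1/2 ✓
b·c²: (-94501/302736)·784/121 + 50625/255248·1849/225 + 4147/5712·1 = 1/3 ✓
b·Ac: 50625/255248·(-2279/20250) + 4147/5712·2159/8294 = 1/6 ✓
b·c³: (-94501/302736)·21952/1331 + 50625/255248·79507/3375 + 4147/5712·1 = 1/4 ✓
b·(c∘Ac): 50625/255248·(-97997/303750) + 4147/5712·2159/8294 = 1/8 ✓
b·Ac²: 50625/255248·(-31906/111375) + 4147/5712·8806/45617 = 1/12 ✓
b·A²c: 4147/5712·238/4147 = 1/24 ✓; 4 stages ⇒ order 4.

4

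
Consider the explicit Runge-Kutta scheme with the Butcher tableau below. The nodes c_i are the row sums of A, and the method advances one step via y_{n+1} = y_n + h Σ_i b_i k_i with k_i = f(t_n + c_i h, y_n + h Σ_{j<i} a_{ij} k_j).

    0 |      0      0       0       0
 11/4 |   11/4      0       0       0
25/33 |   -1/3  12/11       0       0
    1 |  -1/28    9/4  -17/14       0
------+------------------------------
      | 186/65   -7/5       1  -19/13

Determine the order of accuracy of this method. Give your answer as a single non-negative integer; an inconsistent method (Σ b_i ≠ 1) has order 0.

1

b = (186/65, -7/5, 1, -19/13)
c = (0, 11/4, 25/33, 1)
Ac = (0, 0, 3, 19469/3696)
Σ b_i: 186/65·1 + (-7/5)·1 + 1·1 + (-19/13)·1 = 1 ✓
b·c: (-7/5)·11/4 + 1·25/33 + (-19/13)·1 = -39073/8580 ≠ 1/2 ⇒ order 1.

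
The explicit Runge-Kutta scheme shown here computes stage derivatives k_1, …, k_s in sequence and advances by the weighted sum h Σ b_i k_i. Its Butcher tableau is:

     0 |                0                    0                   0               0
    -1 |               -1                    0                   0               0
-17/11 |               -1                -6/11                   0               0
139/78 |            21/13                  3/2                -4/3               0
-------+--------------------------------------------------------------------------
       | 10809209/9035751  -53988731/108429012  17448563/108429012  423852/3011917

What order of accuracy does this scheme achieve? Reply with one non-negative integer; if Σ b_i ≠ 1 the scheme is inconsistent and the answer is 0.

3

b = (10809209/9035751, -53988731/108429012, 17448563/108429012, 423852/3011917)
c = (0, -1, -17/11, 139/78)
Ac = (0, 0, 6/11, 37/66)
Σ b_i: 10809209/9035751·1 + (-53988731/108429012)·1 + 17448563/108429012·1 + 423852/3011917·1 = 1 ✓
b·c: (-53988731/108429012)·(-1) + 17448563/108429012·(-17/11) + 423852/3011917·139/78 = 1/2 ✓
b·c²: (-53988731/108429012)·1 + 17448563/108429012·289/121 + 423852/3011917·19321/6084 = 1/3 ✓
b·Ac: 17448563/108429012·6/11 + 423852/3011917·37/66 = 1/6 ✓
b·c³: (-53988731/108429012)·(-1) + 17448563/108429012·(-4913/1331) + 423852/3011917·2685619/474552 = 2714690822/3876337179 ≠ 1/4 ⇒ order 3.
b·(c∘Ac): 17448563/108429012·(-102/121) + 423852/3011917·5143/5148 = 89191/18071502 ≠ 1/8
b·Ac²: 17448563/108429012·(-6/11) + 423852/3011917·(-1223/726) = -64573199/198786522 ≠ 1/12
b·A²c: 423852/3011917·(-8/11) = -308256/3011917 ≠ 1/24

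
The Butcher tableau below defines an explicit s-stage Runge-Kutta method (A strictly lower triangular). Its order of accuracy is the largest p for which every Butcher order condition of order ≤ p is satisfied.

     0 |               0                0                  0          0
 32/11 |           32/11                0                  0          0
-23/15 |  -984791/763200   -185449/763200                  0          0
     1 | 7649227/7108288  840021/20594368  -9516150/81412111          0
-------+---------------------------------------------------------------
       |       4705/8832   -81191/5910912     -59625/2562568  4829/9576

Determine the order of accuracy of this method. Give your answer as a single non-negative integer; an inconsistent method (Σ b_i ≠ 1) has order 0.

4

b = (4705/8832, -81191/5910912, -59625/2562568, 4829/9576)
c = (0, 32/11, -23/15, 1)
Ac = (0, 0, -16859/23850, 2877/9658)
Σ b_i: 4705/8832·1 + (-81191/5910912)·1 + (-59625/2562568)·1 + 4829/9576·1 = 1 ✓
b·c: (-81191/5910912)·32/11 + (-59625/2562568)·(-23/15) + 4829/9576·1 = 1/2 ✓
b·c²: (-81191/5910912)·1024/121 + (-59625/2562568)·529/225 + 4829/9576·1 = 1/3 ✓
b·Ac: (-59625/2562568)·(-16859/23850) + 4829/9576·2877/9658 = 1/6 ✓
b·c³: (-81191/5910912)·32768/1331 + (-59625/2562568)·(-12167/3375) + 4829/9576·1 = 1/4 ✓
b·(c∘Ac): (-59625/2562568)·387757/357750 + 4829/9576·2877/9658 = 1/8 ✓
b·Ac²: (-59625/2562568)·(-269744/131175) + 4829/9576·3738/53119 = 1/12 ✓
b·A²c: 4829/9576·399/4829 = 1/24 ✓; 4 stages ⇒ order 4.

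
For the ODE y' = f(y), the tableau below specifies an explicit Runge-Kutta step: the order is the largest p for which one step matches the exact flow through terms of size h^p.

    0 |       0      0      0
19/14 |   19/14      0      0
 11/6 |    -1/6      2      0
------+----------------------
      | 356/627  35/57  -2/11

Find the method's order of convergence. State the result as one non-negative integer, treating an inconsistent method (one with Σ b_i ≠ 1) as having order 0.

2

b = (356/627, 35/57, -2/11)
c = (0, 19/14, 11/6)
Ac = (0, 0, 19/7)
Σ b_i: 356/627·1 + 35/57·1 + (-2/11)·1 = 1 ✓
b·c: 35/57·19/14 + (-2/11)·11/6 = 1/2 ✓
b·c²: 35/57·361/196 + (-2/11)·121/36 = 131/252 ≠ 1/3 ⇒ order 2.
b·Ac: (-2/11)·19/7 = -38/77 ≠ 1/6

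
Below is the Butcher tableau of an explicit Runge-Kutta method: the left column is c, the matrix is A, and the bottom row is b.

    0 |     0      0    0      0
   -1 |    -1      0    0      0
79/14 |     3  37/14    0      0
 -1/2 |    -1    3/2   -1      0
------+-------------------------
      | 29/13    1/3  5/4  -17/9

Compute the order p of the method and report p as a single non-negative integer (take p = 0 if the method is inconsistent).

0

b = (29/13, 1/3, 5/4, -17/9)
c = (0, -1, 79/14, -1/2)
Ac = (0, 0, -37/14, -50/7)
Σ b_i: 29/13·1 + 1/3·1 + 5/4·1 + (-17/9)·1 = 901/468 ≠ 1 ⇒ order 0.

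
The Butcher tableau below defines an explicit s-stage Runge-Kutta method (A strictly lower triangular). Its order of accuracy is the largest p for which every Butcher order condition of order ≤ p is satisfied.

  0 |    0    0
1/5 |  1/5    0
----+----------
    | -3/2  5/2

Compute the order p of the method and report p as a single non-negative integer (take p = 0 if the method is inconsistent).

b = (-3/2, 5/2)
c = (0, 1/5)
Σ b_i: (-3/2)·1 + 5/2·1 = 1 ✓
b·c: 5/2·1/5 = 1/2 ✓; 2 stages ⇒ order 2.

2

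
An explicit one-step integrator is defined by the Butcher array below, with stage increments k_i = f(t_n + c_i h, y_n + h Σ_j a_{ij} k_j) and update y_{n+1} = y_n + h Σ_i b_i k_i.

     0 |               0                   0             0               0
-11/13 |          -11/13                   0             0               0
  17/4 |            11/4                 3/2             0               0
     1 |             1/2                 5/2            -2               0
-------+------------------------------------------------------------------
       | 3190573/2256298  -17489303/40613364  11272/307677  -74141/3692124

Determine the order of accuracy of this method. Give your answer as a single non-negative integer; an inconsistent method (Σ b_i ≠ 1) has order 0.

3

b = (3190573/2256298, -17489303/40613364, 11272/307677, -74141/3692124)
c = (0, -11/13, 17/4, 1)
Ac = (0, 0, -33/26, -138/13)
Σ b_i: 3190573/2256298·1 + (-17489303/40613364)·1 + 11272/307677·1 + (-74141/3692124)·1 = 1 ✓
b·c: (-17489303/40613364)·(-11/13) + 11272/307677·17/4 + (-74141/3692124)·1 = 1/2 ✓
b·c²: (-17489303/40613364)·121/169 + 11272/307677·289/16 + (-74141/3692124)·1 = 1/3 ✓
b·Ac: 11272/307677·(-33/26) + (-74141/3692124)·(-138/13) = 1/6 ✓
b·c³: (-17489303/40613364)·(-1331/2197) + 11272/307677·4913/64 + (-74141/3692124)·1 = 97696817/31998408 ≠ 1/4 ⇒ order 3.
b·(c∘Ac): 11272/307677·(-561/104) + (-74141/3692124)·(-138/13) = 9565/615354 ≠ 1/8
b·Ac²: 11272/307677·363/338 + (-74141/3692124)·(-46421/1352) = 279854053/383980896 ≠ 1/12
b·A²c: (-74141/3692124)·33/13 = -815551/15999204 ≠ 1/24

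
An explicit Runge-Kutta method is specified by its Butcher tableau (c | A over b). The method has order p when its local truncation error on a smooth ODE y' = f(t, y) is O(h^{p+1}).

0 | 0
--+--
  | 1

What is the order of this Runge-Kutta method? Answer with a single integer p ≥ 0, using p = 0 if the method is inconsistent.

b = (1)
c = (0)
Σ b_i: 1·1 = 1 ✓; 1 stage ⇒ order 1.

1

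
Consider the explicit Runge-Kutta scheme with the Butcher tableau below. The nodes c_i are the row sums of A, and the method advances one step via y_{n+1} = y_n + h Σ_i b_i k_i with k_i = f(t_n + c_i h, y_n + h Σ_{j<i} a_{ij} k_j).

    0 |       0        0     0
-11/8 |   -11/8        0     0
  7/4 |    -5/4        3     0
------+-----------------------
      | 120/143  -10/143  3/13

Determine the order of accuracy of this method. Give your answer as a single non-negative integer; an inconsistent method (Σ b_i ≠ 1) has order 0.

b = (120/143, -10/143, 3/13)
c = (0, -11/8, 7/4)
Ac = (0, 0, -33/8)
Σ b_i: 120/143·1 + (-10/143)·1 + 3/13·1 = 1 ✓
b·c: (-10/143)·(-11/8) + 3/13·7/4 = 1/2 ✓
b·c²: (-10/143)·121/64 + 3/13·49/16 = 239/416 ≠ 1/3 ⇒ order 2.
b·Ac: 3/13·(-33/8) = -99/104 ≠ 1/6

2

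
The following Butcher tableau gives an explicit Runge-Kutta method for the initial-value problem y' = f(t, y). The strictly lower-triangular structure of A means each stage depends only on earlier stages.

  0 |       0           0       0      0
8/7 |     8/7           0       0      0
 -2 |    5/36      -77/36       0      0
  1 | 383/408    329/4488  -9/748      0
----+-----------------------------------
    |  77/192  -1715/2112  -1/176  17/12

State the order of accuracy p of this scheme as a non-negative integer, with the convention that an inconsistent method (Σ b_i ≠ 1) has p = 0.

4

b = (77/192, -1715/2112, -1/176, 17/12)
c = (0, 8/7, -2, 1)
Ac = (0, 0, -22/9, 11/102)
Σ b_i: 77/192·1 + (-1715/2112)·1 + (-1/176)·1 + 17/12·1 = 1 ✓
b·c: (-1715/2112)·8/7 + (-1/176)·(-2) + 17/12·1 = 1/2 ✓
b·c²: (-1715/2112)·64/49 + (-1/176)·4 + 17/12·1 = 1/3 ✓
b·Ac: (-1/176)·(-22/9) + 17/12·11/102 = 1/6 ✓
b·c³: (-1715/2112)·512/343 + (-1/176)·(-8) + 17/12·1 = 1/4 ✓
b·(c∘Ac): (-1/176)·44/9 + 17/12·11/102 = 1/8 ✓
b·Ac²: (-1/176)·(-176/63) + 17/12·1/21 = 1/12 ✓
b·A²c: 17/12·1/34 = 1/24 ✓; 4 stages ⇒ order 4.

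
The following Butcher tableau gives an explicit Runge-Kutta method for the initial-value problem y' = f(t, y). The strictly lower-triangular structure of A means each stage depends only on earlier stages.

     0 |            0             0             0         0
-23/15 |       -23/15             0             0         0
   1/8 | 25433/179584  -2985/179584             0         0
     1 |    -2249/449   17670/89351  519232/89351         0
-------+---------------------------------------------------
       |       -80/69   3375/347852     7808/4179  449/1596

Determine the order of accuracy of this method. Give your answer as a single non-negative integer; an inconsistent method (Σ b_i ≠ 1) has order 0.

4

b = (-80/69, 3375/347852, 7808/4179, 449/1596)
c = (0, -23/15, 1/8, 1)
Ac = (0, 0, 199/7808, 190/449)
Σ b_i: (-80/69)·1 + 3375/347852·1 + 7808/4179·1 + 449/1596·1 = 1 ✓
b·c: 3375/347852·(-23/15) + 7808/4179·1/8 + 449/1596·1 = 1/2 ✓
b·c²: 3375/347852·529/225 + 7808/4179·1/64 + 449/1596·1 = 1/3 ✓
b·Ac: 7808/4179·199/7808 + 449/1596·190/449 = 1/6 ✓
b·c³: 3375/347852·(-12167/3375) + 7808/4179·1/512 + 449/1596·1 = 1/4 ✓
b·(c∘Ac): 7808/4179·199/62464 + 449/1596·190/449 = 1/8 ✓
b·Ac²: 7808/4179·(-4577/117120) + 449/1596·3743/6735 = 1/12 ✓
b·A²c: 449/1596·133/898 = 1/24 ✓; 4 stages ⇒ order 4.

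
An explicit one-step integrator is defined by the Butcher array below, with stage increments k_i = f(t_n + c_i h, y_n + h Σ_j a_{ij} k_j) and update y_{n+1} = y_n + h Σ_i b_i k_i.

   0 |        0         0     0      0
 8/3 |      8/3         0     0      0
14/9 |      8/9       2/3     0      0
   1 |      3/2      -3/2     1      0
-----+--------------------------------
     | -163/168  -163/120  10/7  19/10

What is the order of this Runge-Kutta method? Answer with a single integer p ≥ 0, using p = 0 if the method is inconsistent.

2

b = (-163/168, -163/120, 10/7, 19/10)
c = (0, 8/3, 14/9, 1)
Ac = (0, 0, 16/9, -22/9)
Σ b_i: (-163/168)·1 + (-163/120)·1 + 10/7·1 + 19/10·1 = 1 ✓
b·c: (-163/120)·8/3 + 10/7·14/9 + 19/10·1 = 1/2 ✓
b·c²: (-163/120)·64/9 + 10/7·196/81 + 19/10·1 = -697/162 ≠ 1/3 ⇒ order 2.
b·Ac: 10/7·16/9 + 19/10·(-22/9) = -221/105 ≠ 1/6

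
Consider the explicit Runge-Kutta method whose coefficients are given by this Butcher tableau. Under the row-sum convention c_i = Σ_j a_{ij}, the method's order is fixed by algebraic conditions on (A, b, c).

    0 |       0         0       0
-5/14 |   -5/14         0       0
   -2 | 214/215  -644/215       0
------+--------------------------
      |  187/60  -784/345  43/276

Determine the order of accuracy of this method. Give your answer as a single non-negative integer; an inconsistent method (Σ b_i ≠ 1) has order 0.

b = (187/60, -784/345, 43/276)
c = (0, -5/14, -2)
Ac = (0, 0, 46/43)
Σ b_i: 187/60·1 + (-784/345)·1 + 43/276·1 = 1 ✓
b·c: (-784/345)·(-5/14) + 43/276·(-2) = 1/2 ✓
b·c²: (-784/345)·25/196 + 43/276·4 = 1/3 ✓
b·Ac: 43/276·46/43 = 1/6 ✓; 3 stages ⇒ order 3.

3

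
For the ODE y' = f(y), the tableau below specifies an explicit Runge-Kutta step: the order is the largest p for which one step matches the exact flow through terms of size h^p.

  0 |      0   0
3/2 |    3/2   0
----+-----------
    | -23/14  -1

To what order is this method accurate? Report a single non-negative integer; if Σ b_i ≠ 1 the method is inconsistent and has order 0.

0

b = (-23/14, -1)
c = (0, 3/2)
Σ b_i: (-23/14)·1 + (-1)·1 = -37/14 ≠ 1 ⇒ order 0.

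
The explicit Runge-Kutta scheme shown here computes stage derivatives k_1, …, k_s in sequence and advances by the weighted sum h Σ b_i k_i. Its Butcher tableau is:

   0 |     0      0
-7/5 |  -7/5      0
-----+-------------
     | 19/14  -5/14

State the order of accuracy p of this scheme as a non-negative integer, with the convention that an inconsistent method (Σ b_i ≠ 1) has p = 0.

b = (19/14, -5/14)
c = (0, -7/5)
Σ b_i: 19/14·1 + (-5/14)·1 = 1 ✓
b·c: (-5/14)·(-7/5) = 1/2 ✓; 2 stages ⇒ order 2.

2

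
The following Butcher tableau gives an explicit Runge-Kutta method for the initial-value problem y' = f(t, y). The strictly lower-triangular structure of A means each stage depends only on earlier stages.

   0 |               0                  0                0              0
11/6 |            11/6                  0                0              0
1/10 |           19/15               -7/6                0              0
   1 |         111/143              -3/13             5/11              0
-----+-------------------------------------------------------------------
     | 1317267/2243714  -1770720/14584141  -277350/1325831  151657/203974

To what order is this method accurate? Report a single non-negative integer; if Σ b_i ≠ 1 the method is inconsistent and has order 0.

b = (1317267/2243714, -1770720/14584141, -277350/1325831, 151657/203974)
c = (0, 11/6, 1/10, 1)
Ac = (0, 0, -77/36, -54/143)
Σ b_i: 1317267/2243714·1 + (-1770720/14584141)·1 + (-277350/1325831)·1 + 151657/203974·1 = 1 ✓
b·c: (-1770720/14584141)·11/6 + (-277350/1325831)·1/10 + 151657/203974·1 = 1/2 ✓
b·c²: (-1770720/14584141)·121/36 + (-277350/1325831)·1/100 + 151657/203974·1 = 1/3 ✓
b·Ac: (-277350/1325831)·(-77/36) + 151657/203974·(-54/143) = 1/6 ✓
b·c³: (-1770720/14584141)·1331/216 + (-277350/1325831)·1/1000 + 151657/203974·1 = -89141/18357660 ≠ 1/4 ⇒ order 3.
b·(c∘Ac): (-277350/1325831)·(-77/360) + 151657/203974·(-54/143) = -3755123/15909972 ≠ 1/8
b·Ac²: (-277350/1325831)·(-847/216) + 151657/203974·(-1654/2145) = 4533899/18357660 ≠ 1/12
b·A²c: 151657/203974·(-35/36) = -5307995/7343064 ≠ 1/24

3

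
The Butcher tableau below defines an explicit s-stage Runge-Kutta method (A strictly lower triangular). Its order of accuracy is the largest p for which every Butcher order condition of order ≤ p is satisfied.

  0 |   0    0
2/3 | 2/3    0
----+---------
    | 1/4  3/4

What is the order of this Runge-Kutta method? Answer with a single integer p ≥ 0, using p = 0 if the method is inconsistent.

2

b = (1/4, 3/4)
c = (0, 2/3)
Σ b_i: 1/4·1 + 3/4·1 = 1 ✓
b·c: 3/4·2/3 = 1/2 ✓; 2 stages ⇒ order 2.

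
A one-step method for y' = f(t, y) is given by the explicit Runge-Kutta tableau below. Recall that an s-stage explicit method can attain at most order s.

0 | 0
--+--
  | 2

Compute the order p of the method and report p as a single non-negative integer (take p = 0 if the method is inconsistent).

0

b = (2)
c = (0)
Σ b_i: 2·1 = 2 ≠ 1 ⇒ order 0.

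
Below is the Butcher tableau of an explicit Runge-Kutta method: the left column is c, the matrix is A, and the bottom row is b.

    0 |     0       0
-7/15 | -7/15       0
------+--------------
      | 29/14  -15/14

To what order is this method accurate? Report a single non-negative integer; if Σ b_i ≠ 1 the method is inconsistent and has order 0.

b = (29/14, -15/14)
c = (0, -7/15)
Σ b_i: 29/14·1 + (-15/14)·1 = 1 ✓
b·c: (-15/14)·(-7/15) = 1/2 ✓; 2 stages ⇒ order 2.

2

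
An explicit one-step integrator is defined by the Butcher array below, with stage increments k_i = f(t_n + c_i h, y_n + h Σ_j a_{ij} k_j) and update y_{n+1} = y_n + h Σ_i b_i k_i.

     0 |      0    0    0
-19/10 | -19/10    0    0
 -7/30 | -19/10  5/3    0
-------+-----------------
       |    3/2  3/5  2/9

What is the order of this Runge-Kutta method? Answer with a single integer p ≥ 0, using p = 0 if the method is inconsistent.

b = (3/2, 3/5, 2/9)
c = (0, -19/10, -7/30)
Ac = (0, 0, -19/6)
Σ b_i: 3/2·1 + 3/5·1 + 2/9·1 = 209/90 ≠ 1 ⇒ order 0.

0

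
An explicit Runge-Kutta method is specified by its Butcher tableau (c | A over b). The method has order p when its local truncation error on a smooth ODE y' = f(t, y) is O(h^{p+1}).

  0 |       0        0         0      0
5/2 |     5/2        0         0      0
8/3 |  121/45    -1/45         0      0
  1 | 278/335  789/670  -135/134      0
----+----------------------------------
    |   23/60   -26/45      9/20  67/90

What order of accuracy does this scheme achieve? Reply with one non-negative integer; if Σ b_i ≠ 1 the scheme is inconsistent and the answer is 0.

b = (23/60, -26/45, 9/20, 67/90)
c = (0, 5/2, 8/3, 1)
Ac = (0, 0, -1/18, 69/268)
Σ b_i: 23/60·1 + (-26/45)·1 + 9/20·1 + 67/90·1 = 1 ✓
b·c: (-26/45)·5/2 + 9/20·8/3 + 67/90·1 = 1/2 ✓
b·c²: (-26/45)·25/4 + 9/20·64/9 + 67/90·1 = 1/3 ✓
b·Ac: 9/20·(-1/18) + 67/90·69/268 = 1/6 ✓
b·c³: (-26/45)·125/8 + 9/20·512/27 + 67/90·1 = 1/4 ✓
b·(c∘Ac): 9/20·(-4/27) + 67/90·69/268 = 1/8 ✓
b·Ac²: 9/20·(-5/36) + 67/90·105/536 = 1/12 ✓
b·A²c: 67/90·15/268 = 1/24 ✓; 4 stages ⇒ order 4.

4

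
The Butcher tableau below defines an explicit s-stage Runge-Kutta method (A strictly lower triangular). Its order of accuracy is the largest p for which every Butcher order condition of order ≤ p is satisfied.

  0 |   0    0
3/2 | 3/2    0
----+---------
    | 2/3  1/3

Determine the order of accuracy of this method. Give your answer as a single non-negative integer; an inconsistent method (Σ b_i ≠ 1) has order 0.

2

b = (2/3, 1/3)
c = (0, 3/2)
Σ b_i: 2/3·1 + 1/3·1 = 1 ✓
b·c: 1/3·3/2 = 1/2 ✓; 2 stages ⇒ order 2.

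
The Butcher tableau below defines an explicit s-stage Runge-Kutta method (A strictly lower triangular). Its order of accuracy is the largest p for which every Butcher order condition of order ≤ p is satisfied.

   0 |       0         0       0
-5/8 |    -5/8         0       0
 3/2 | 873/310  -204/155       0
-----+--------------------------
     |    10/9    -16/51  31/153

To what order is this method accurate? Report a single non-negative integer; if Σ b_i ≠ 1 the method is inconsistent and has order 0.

3

b = (10/9, -16/51, 31/153)
c = (0, -5/8, 3/2)
Ac = (0, 0, 51/62)
Σ b_i: 10/9·1 + (-16/51)·1 + 31/153·1 = 1 ✓
b·c: (-16/51)·(-5/8) + 31/153·3/2 = 1/2 ✓
b·c²: (-16/51)·25/64 + 31/153·9/4 = 1/3 ✓
b·Ac: 31/153·51/62 = 1/6 ✓; 3 stages ⇒ order 3.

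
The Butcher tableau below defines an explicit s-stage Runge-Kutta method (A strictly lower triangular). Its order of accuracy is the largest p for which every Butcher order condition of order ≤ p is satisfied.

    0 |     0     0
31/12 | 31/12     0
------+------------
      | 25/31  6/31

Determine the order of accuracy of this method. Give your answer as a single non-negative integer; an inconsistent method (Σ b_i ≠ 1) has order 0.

2

b = (25/31, 6/31)
c = (0, 31/12)
Σ b_i: 25/31·1 + 6/31·1 = 1 ✓
b·c: 6/31·31/12 = 1/2 ✓; 2 stages ⇒ order 2.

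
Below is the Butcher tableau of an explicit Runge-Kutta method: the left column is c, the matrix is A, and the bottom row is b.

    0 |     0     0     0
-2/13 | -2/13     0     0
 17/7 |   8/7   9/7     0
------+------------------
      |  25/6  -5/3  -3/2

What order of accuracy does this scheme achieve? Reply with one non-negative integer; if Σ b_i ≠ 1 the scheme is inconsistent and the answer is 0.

b = (25/6, -5/3, -3/2)
c = (0, -2/13, 17/7)
Ac = (0, 0, -18/91)
Σ b_i: 25/6·1 + (-5/3)·1 + (-3/2)·1 = 1 ✓
b·c: (-5/3)·(-2/13) + (-3/2)·17/7 = -1849/546 ≠ 1/2 ⇒ order 1.

1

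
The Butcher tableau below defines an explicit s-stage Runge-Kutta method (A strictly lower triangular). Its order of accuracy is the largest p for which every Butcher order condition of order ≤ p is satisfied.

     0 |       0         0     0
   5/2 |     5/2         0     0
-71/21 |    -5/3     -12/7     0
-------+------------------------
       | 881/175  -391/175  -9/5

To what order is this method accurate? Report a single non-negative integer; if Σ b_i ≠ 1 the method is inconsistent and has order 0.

b = (881/175, -391/175, -9/5)
c = (0, 5/2, -71/21)
Ac = (0, 0, -30/7)
Σ b_i: 881/175·1 + (-391/175)·1 + (-9/5)·1 = 1 ✓
b·c: (-391/175)·5/2 + (-9/5)·(-71/21) = 1/2 ✓
b·c²: (-391/175)·25/4 + (-9/5)·5041/441 = -33849/980 ≠ 1/3 ⇒ order 2.
b·Ac: (-9/5)·(-30/7) = 54/7 ≠ 1/6

2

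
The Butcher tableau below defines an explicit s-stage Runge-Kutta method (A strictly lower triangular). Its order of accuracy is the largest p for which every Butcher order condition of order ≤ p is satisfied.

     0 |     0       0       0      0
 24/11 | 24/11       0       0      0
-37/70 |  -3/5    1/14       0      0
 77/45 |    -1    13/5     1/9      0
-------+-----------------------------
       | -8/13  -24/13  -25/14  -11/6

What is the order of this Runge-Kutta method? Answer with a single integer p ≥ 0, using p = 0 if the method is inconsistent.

b = (-8/13, -24/13, -25/14, -11/6)
c = (0, 24/11, -37/70, 77/45)
Ac = (0, 0, 12/77, 7781/1386)
Σ b_i: (-8/13)·1 + (-24/13)·1 + (-25/14)·1 + (-11/6)·1 = -1660/273 ≠ 1 ⇒ order 0.

0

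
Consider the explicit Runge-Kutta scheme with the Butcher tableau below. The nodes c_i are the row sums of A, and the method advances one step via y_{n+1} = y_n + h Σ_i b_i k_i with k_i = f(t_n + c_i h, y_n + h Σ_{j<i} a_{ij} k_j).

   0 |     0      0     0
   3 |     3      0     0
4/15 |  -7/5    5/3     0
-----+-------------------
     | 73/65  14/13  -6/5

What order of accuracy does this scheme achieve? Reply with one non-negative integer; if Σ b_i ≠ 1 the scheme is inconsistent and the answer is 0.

b = (73/65, 14/13, -6/5)
c = (0, 3, 4/15)
Ac = (0, 0, 5)
Σ b_i: 73/65·1 + 14/13·1 + (-6/5)·1 = 1 ✓
b·c: 14/13·3 + (-6/5)·4/15 = 946/325 ≠ 1/2 ⇒ order 1.

1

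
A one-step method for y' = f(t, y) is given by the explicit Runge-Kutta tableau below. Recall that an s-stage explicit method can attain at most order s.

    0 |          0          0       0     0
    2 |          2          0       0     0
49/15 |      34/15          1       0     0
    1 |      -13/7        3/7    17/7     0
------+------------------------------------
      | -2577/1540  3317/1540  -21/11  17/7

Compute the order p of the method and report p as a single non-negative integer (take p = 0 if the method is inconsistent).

2

b = (-2577/1540, 3317/1540, -21/11, 17/7)
c = (0, 2, 49/15, 1)
Ac = (0, 0, 2, 923/105)
Σ b_i: (-2577/1540)·1 + 3317/1540·1 + (-21/11)·1 + 17/7·1 = 1 ✓
b·c: 3317/1540·2 + (-21/11)·49/15 + 17/7·1 = 1/2 ✓
b·c²: 3317/1540·4 + (-21/11)·2401/225 + 17/7·1 = -53869/5775 ≠ 1/3 ⇒ order 2.
b·Ac: (-21/11)·2 + 17/7·923/105 = 141731/8085 ≠ 1/6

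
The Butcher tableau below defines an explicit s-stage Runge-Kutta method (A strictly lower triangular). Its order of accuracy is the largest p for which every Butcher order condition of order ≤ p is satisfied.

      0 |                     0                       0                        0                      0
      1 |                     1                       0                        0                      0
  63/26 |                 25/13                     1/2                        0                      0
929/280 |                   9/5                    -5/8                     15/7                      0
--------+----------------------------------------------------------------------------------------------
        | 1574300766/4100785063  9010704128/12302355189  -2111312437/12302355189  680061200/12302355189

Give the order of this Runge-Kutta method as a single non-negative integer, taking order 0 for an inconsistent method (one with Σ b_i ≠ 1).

b = (1574300766/4100785063, 9010704128/12302355189, -2111312437/12302355189, 680061200/12302355189)
c = (0, 1, 63/26, 929/280)
Ac = (0, 0, 1/2, 475/104)
Σ b_i: 1574300766/4100785063·1 + 9010704128/12302355189·1 + (-2111312437/12302355189)·1 + 680061200/12302355189·1 = 1 ✓
b·c: 9010704128/12302355189·1 + (-2111312437/12302355189)·63/26 + 680061200/12302355189·929/280 = 1/2 ✓
b·c²: 9010704128/12302355189·1 + (-2111312437/12302355189)·3969/676 + 680061200/12302355189·863041/78400 = 1/3 ✓
b·Ac: (-2111312437/12302355189)·1/2 + 680061200/12302355189·475/104 = 1/6 ✓
b·c³: 9010704128/12302355189·1 + (-2111312437/12302355189)·250047/17576 + 680061200/12302355189·801765089/21952000 = 18501518716923/59707430517280 ≠ 1/4 ⇒ order 3.
b·(c∘Ac): (-2111312437/12302355189)·63/52 + 680061200/12302355189·88255/5824 = 15494979619/24604710378 ≠ 1/8
b·Ac²: (-2111312437/12302355189)·1/2 + 680061200/12302355189·16165/1352 = 183960424819/319861234914 ≠ 1/12
b·A²c: 680061200/12302355189·15/14 = 242879000/4100785063 ≠ 1/24

3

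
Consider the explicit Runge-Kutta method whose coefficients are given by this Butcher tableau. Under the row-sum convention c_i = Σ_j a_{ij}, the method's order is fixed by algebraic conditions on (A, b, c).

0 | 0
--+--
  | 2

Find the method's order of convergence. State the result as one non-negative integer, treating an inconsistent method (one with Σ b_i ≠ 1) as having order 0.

0

b = (2)
c = (0)
Σ b_i: 2·1 = 2 ≠ 1 ⇒ order 0.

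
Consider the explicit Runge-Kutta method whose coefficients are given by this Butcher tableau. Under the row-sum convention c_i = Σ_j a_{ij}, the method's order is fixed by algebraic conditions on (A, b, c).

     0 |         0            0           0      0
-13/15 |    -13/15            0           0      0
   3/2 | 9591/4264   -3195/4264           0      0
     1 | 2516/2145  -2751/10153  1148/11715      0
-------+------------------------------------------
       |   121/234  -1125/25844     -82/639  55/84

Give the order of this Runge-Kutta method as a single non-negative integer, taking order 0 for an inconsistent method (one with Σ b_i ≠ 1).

b = (121/234, -1125/25844, -82/639, 55/84)
c = (0, -13/15, 3/2, 1)
Ac = (0, 0, 213/328, 21/55)
Σ b_i: 121/234·1 + (-1125/25844)·1 + (-82/639)·1 + 55/84·1 = 1 ✓
b·c: (-1125/25844)·(-13/15) + (-82/639)·3/2 + 55/84·1 = 1/2 ✓
b·c²: (-1125/25844)·169/225 + (-82/639)·9/4 + 55/84·1 = 1/3 ✓
b·Ac: (-82/639)·213/328 + 55/84·21/55 = 1/6 ✓
b·c³: (-1125/25844)·(-2197/3375) + (-82/639)·27/8 + 55/84·1 = 1/4 ✓
b·(c∘Ac): (-82/639)·639/656 + 55/84·21/55 = 1/8 ✓
b·Ac²: (-82/639)·(-923/1640) + 55/84·14/825 = 1/12 ✓
b·A²c: 55/84·7/110 = 1/24 ✓; 4 stages ⇒ order 4.

4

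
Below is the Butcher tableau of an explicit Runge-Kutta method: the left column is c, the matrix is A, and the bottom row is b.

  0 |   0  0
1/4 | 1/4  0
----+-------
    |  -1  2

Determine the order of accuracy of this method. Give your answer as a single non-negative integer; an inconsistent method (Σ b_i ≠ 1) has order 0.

b = (-1, 2)
c = (0, 1/4)
Σ b_i: (-1)·1 + 2·1 = 1 ✓
b·c: 2·1/4 = 1/2 ✓; 2 stages ⇒ order 2.

2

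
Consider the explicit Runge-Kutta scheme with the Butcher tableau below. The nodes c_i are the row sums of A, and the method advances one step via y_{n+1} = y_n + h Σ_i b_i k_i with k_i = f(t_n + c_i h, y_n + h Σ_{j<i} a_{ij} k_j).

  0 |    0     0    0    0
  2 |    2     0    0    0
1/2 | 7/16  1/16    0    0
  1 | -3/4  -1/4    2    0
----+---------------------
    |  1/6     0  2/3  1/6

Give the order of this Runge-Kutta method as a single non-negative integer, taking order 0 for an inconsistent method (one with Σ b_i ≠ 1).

4

b = (1/6, 0, 2/3, 1/6)
c = (0, 2, 1/2, 1)
Ac = (0, 0, 1/8, 1/2)
Σ b_i: 1/6·1 + 2/3·1 + 1/6·1 = 1 ✓
b·c: 2/3·1/2 + 1/6·1 = 1/2 ✓
b·c²: 2/3·1/4 + 1/6·1 = 1/3 ✓
b·Ac: 2/3·1/8 + 1/6·1/2 = 1/6 ✓
b·c³: 2/3·1/8 + 1/6·1 = 1/4 ✓
b·(c∘Ac): 2/3·1/16 + 1/6·1/2 = 1/8 ✓
b·Ac²: 2/3·1/4 + 1/6·(-1/2) = 1/12 ✓
b·A²c: 1/6·1/4 = 1/24 ✓; 4 stages ⇒ order 4.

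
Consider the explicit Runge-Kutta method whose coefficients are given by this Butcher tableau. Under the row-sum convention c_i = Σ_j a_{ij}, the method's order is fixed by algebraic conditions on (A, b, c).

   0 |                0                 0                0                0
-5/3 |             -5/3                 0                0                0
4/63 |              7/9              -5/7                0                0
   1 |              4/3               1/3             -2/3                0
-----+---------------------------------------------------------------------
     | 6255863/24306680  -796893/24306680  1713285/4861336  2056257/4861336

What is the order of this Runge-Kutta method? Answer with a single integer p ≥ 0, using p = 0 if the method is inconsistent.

b = (6255863/24306680, -796893/24306680, 1713285/4861336, 2056257/4861336)
c = (0, -5/3, 4/63, 1)
Ac = (0, 0, 25/21, -113/189)
Σ b_i: 6255863/24306680·1 + (-796893/24306680)·1 + 1713285/4861336·1 + 2056257/4861336·1 = 1 ✓
b·c: (-796893/24306680)·(-5/3) + 1713285/4861336·4/63 + 2056257/4861336·1 = 1/2 ✓
b·c²: (-796893/24306680)·25/9 + 1713285/4861336·16/3969 + 2056257/4861336·1 = 1/3 ✓
b·Ac: 1713285/4861336·25/21 + 2056257/4861336·(-113/189) = 1/6 ✓
b·c³: (-796893/24306680)·(-125/27) + 1713285/4861336·64/250047 + 2056257/4861336·1 = 9431638/16407009 ≠ 1/4 ⇒ order 3.
b·(c∘Ac): 1713285/4861336·100/1323 + 2056257/4861336·(-113/189) = -3299707/14584008 ≠ 1/8
b·Ac²: 1713285/4861336·(-125/63) + 2056257/4861336·10993/11907 = -70920337/229698126 ≠ 1/12
b·A²c: 2056257/4861336·(-50/63) = -815975/2430668 ≠ 1/24

3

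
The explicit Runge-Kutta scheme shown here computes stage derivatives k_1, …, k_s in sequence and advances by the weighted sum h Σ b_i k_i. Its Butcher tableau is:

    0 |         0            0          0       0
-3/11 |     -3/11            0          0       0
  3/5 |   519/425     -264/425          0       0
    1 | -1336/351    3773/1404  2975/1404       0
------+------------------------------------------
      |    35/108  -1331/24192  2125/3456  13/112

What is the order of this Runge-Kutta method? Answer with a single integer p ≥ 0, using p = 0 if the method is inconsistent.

4

b = (35/108, -1331/24192, 2125/3456, 13/112)
c = (0, -3/11, 3/5, 1)
Ac = (0, 0, 72/425, 7/13)
Σ b_i: 35/108·1 + (-1331/24192)·1 + 2125/3456·1 + 13/112·1 = 1 ✓
b·c: (-1331/24192)·(-3/11) + 2125/3456·3/5 + 13/112·1 = 1/2 ✓
b·c²: (-1331/24192)·9/121 + 2125/3456·9/25 + 13/112·1 = 1/3 ✓
b·Ac: 2125/3456·72/425 + 13/112·7/13 = 1/6 ✓
b·c³: (-1331/24192)·(-27/1331) + 2125/3456·27/125 + 13/112·1 = 1/4 ✓
b·(c∘Ac): 2125/3456·216/2125 + 13/112·7/13 = 1/8 ✓
b·Ac²: 2125/3456·(-216/4675) + 13/112·413/429 = 1/12 ✓
b·A²c: 13/112·14/39 = 1/24 ✓; 4 stages ⇒ order 4.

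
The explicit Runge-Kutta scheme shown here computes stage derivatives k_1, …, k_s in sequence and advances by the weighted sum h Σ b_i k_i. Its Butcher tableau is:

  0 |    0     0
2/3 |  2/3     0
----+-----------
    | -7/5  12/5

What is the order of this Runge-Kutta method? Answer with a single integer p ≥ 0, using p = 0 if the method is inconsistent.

1

b = (-7/5, 12/5)
c = (0, 2/3)
Σ b_i: (-7/5)·1 + 12/5·1 = 1 ✓
b·c: 12/5·2/3 = 8/5 ≠ 1/2 ⇒ order 1.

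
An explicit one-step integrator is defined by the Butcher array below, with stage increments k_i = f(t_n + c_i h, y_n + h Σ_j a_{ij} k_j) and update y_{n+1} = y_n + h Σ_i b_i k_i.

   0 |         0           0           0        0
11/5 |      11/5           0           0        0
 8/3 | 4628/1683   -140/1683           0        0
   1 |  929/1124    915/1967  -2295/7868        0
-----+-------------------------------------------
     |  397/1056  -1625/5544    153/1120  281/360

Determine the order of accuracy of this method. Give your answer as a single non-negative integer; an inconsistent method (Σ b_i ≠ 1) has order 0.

b = (397/1056, -1625/5544, 153/1120, 281/360)
c = (0, 11/5, 8/3, 1)
Ac = (0, 0, -28/153, 69/281)
Σ b_i: 397/1056·1 + (-1625/5544)·1 + 153/1120·1 + 281/360·1 = 1 ✓
b·c: (-1625/5544)·11/5 + 153/1120·8/3 + 281/360·1 = 1/2 ✓
b·c²: (-1625/5544)·121/25 + 153/1120·64/9 + 281/360·1 = 1/3 ✓
b·Ac: 153/1120·(-28/153) + 281/360·69/281 = 1/6 ✓
b·c³: (-1625/5544)·1331/125 + 153/1120·512/27 + 281/360·1 = 1/4 ✓
b·(c∘Ac): 153/1120·(-224/459) + 281/360·69/281 = 1/8 ✓
b·Ac²: 153/1120·(-308/765) + 281/360·249/1405 = 1/12 ✓
b·A²c: 281/360·15/281 = 1/24 ✓; 4 stages ⇒ order 4.

4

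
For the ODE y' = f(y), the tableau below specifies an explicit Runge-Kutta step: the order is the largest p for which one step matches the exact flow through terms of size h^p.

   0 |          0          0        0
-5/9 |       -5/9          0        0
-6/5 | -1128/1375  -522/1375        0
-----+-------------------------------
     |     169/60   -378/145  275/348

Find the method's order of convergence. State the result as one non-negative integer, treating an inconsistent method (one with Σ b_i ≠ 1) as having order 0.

3

b = (169/60, -378/145, 275/348)
c = (0, -5/9, -6/5)
Ac = (0, 0, 58/275)
Σ b_i: 169/60·1 + (-378/145)·1 + 275/348·1 = 1 ✓
b·c: (-378/145)·(-5/9) + 275/348·(-6/5) = 1/2 ✓
b·c²: (-378/145)·25/81 + 275/348·36/25 = 1/3 ✓
b·Ac: 275/348·58/275 = 1/6 ✓; 3 stages ⇒ order 3.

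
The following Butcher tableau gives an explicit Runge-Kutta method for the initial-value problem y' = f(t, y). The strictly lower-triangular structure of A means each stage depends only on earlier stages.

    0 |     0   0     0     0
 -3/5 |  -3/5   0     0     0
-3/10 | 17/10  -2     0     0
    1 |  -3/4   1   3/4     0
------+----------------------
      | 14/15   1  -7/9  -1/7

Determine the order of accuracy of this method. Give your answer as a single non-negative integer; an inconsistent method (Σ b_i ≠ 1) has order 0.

b = (14/15, 1, -7/9, -1/7)
c = (0, -3/5, -3/10, 1)
Ac = (0, 0, 6/5, -33/40)
Σ b_i: 14/15·1 + 1·1 + (-7/9)·1 + (-1/7)·1 = 319/315 ≠ 1 ⇒ order 0.

0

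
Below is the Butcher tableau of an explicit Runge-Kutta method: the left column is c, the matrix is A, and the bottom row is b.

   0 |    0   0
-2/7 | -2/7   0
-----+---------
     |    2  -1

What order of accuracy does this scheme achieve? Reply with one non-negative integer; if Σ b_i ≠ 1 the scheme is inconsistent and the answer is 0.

b = (2, -1)
c = (0, -2/7)
Σ b_i: 2·1 + (-1)·1 = 1 ✓
b·c: (-1)·(-2/7) = 2/7 ≠ 1/2 ⇒ order 1.

1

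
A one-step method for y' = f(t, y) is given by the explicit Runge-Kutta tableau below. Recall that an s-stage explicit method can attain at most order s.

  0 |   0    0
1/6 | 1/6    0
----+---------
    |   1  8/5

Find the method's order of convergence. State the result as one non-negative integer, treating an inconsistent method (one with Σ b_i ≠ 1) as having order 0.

0

b = (1, 8/5)
c = (0, 1/6)
Σ b_i: 1·1 + 8/5·1 = 13/5 ≠ 1 ⇒ order 0.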